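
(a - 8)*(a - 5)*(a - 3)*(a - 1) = a^4 - 17*a^3 + 95*a^2 - 199*a + 120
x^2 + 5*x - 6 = (x - 1)*(x + 6)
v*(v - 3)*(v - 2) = v^3 - 5*v^2 + 6*v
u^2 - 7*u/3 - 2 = (u - 3)*(u + 2/3)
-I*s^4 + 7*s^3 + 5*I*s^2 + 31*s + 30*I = (s - 2*I)*(s + 3*I)*(s + 5*I)*(-I*s + 1)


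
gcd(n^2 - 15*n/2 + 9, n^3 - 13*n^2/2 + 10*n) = 1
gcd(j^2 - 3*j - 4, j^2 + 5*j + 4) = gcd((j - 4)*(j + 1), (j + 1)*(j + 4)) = j + 1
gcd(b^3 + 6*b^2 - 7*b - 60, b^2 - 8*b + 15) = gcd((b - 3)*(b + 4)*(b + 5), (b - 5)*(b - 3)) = b - 3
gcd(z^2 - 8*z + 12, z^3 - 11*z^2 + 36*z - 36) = z^2 - 8*z + 12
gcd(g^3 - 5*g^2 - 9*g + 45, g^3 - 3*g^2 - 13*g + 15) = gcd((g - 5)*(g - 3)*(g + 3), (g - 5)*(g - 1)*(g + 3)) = g^2 - 2*g - 15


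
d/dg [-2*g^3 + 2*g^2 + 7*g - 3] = -6*g^2 + 4*g + 7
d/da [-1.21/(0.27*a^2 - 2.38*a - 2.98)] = (0.6534*a - 2.8798)/(-0.27*a^2 + 2.38*a + 2.98)^2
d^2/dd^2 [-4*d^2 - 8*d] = -8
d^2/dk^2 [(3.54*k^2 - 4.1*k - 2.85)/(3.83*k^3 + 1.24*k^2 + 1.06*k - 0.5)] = (103.855812*k^6 - 360.85494*k^5 - 704.736852*k^4 - 110.280032*k^3 - 176.76474*k^2 - 70.47474*k - 12.51452)/(56.181887*k^9 + 54.568308*k^8 + 64.314126*k^7 + 10.108186*k^6 + 3.552132*k^5 - 10.306008*k^4 + 0.120316*k^3 - 0.7554*k^2 + 0.795*k - 0.125)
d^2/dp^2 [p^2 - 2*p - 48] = 2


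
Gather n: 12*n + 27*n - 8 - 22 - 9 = 39*n - 39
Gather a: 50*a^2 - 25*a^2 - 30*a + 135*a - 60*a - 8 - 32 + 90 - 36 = 25*a^2 + 45*a + 14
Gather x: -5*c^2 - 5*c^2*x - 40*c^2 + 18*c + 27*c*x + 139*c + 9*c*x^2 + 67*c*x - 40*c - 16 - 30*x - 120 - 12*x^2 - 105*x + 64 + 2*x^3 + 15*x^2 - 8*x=-45*c^2 + 117*c + 2*x^3 + x^2*(9*c + 3) + x*(-5*c^2 + 94*c - 143) - 72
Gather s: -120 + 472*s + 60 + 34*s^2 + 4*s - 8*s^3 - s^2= -8*s^3 + 33*s^2 + 476*s - 60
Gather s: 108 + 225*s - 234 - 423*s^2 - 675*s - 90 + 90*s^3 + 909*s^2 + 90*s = 90*s^3 + 486*s^2 - 360*s - 216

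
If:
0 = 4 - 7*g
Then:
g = 4/7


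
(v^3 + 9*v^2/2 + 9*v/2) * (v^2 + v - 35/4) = v^5 + 11*v^4/2 + v^3/4 - 279*v^2/8 - 315*v/8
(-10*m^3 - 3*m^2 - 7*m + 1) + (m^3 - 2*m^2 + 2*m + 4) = -9*m^3 - 5*m^2 - 5*m + 5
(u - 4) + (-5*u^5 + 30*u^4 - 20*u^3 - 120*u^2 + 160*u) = -5*u^5 + 30*u^4 - 20*u^3 - 120*u^2 + 161*u - 4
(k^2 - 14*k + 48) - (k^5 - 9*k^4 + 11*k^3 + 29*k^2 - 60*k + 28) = -k^5 + 9*k^4 - 11*k^3 - 28*k^2 + 46*k + 20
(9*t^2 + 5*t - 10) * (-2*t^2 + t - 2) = -18*t^4 - t^3 + 7*t^2 - 20*t + 20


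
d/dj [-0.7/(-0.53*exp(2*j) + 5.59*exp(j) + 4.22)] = (3.913 - 0.742*exp(j))*exp(j)/(-0.53*exp(2*j) + 5.59*exp(j) + 4.22)^2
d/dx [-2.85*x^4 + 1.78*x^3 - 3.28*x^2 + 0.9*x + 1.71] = -11.4*x^3 + 5.34*x^2 - 6.56*x + 0.9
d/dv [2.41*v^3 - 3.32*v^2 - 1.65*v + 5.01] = 7.23*v^2 - 6.64*v - 1.65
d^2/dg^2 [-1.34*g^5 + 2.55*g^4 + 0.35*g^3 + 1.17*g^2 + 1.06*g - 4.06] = -26.8*g^3 + 30.6*g^2 + 2.1*g + 2.34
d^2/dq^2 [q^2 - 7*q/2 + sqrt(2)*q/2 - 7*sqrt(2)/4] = 2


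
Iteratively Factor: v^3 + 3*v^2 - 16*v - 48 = (v - 4)*(v^2 + 7*v + 12) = (v - 4)*(v + 4)*(v + 3)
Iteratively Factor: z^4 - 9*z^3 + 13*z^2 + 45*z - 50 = (z - 5)*(z^3 - 4*z^2 - 7*z + 10) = (z - 5)^2*(z^2 + z - 2) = (z - 5)^2*(z - 1)*(z + 2)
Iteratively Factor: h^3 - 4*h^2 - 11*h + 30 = (h - 5)*(h^2 + h - 6) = (h - 5)*(h + 3)*(h - 2)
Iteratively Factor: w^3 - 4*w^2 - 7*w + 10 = (w + 2)*(w^2 - 6*w + 5) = (w - 5)*(w + 2)*(w - 1)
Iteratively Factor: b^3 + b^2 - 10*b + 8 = (b + 4)*(b^2 - 3*b + 2) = (b - 1)*(b + 4)*(b - 2)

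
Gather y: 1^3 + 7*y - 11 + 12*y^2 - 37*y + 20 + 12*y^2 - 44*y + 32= 24*y^2 - 74*y + 42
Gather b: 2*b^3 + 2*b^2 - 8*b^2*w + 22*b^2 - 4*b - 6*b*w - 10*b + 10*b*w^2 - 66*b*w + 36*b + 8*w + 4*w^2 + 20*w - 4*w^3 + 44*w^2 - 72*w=2*b^3 + b^2*(24 - 8*w) + b*(10*w^2 - 72*w + 22) - 4*w^3 + 48*w^2 - 44*w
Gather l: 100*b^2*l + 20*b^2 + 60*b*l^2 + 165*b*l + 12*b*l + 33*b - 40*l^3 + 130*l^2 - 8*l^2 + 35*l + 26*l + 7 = 20*b^2 + 33*b - 40*l^3 + l^2*(60*b + 122) + l*(100*b^2 + 177*b + 61) + 7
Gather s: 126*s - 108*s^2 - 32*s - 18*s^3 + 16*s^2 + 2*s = -18*s^3 - 92*s^2 + 96*s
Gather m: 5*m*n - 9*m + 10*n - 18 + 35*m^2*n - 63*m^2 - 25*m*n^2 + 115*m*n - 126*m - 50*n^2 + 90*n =m^2*(35*n - 63) + m*(-25*n^2 + 120*n - 135) - 50*n^2 + 100*n - 18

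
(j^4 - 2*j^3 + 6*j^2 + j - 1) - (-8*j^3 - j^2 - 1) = j^4 + 6*j^3 + 7*j^2 + j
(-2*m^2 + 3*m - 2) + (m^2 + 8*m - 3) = -m^2 + 11*m - 5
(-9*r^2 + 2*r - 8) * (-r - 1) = 9*r^3 + 7*r^2 + 6*r + 8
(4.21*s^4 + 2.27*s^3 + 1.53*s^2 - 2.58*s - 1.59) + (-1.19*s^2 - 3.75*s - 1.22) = 4.21*s^4 + 2.27*s^3 + 0.34*s^2 - 6.33*s - 2.81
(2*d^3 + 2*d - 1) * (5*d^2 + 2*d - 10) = 10*d^5 + 4*d^4 - 10*d^3 - d^2 - 22*d + 10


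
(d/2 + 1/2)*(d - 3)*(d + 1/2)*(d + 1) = d^4/2 - d^3/4 - 11*d^2/4 - 11*d/4 - 3/4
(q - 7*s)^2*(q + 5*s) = q^3 - 9*q^2*s - 21*q*s^2 + 245*s^3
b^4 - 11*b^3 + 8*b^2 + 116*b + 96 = (b - 8)*(b - 6)*(b + 1)*(b + 2)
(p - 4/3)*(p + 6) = p^2 + 14*p/3 - 8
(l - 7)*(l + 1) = l^2 - 6*l - 7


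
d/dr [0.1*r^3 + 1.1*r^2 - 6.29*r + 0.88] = 0.3*r^2 + 2.2*r - 6.29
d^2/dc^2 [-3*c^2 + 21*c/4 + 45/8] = -6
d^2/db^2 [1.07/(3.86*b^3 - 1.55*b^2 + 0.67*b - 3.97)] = ((3.317 - 24.7812*b)*(3.86*b^3 - 1.55*b^2 + 0.67*b - 3.97) + 1.07*(11.58*b^2 - 3.1*b + 0.67)*(23.16*b^2 - 6.2*b + 1.34))/(3.86*b^3 - 1.55*b^2 + 0.67*b - 3.97)^3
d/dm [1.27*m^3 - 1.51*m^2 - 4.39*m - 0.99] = 3.81*m^2 - 3.02*m - 4.39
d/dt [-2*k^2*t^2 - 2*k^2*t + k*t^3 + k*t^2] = k*(-4*k*t - 2*k + 3*t^2 + 2*t)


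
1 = 1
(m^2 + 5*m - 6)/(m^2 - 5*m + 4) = (m + 6)/(m - 4)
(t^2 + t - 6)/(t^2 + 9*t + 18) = (t - 2)/(t + 6)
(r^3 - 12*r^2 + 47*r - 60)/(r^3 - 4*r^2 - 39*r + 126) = (r^2 - 9*r + 20)/(r^2 - r - 42)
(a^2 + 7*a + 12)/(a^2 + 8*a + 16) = (a + 3)/(a + 4)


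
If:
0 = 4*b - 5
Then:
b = 5/4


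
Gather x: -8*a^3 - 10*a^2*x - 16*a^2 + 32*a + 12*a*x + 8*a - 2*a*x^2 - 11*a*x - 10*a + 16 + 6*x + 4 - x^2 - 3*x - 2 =-8*a^3 - 16*a^2 + 30*a + x^2*(-2*a - 1) + x*(-10*a^2 + a + 3) + 18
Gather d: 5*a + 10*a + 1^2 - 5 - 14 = 15*a - 18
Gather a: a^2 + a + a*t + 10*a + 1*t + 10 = a^2 + a*(t + 11) + t + 10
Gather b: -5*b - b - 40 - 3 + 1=-6*b - 42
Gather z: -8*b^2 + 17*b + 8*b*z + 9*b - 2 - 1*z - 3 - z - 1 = -8*b^2 + 26*b + z*(8*b - 2) - 6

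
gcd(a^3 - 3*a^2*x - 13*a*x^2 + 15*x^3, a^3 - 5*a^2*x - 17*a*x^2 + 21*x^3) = -a^2 - 2*a*x + 3*x^2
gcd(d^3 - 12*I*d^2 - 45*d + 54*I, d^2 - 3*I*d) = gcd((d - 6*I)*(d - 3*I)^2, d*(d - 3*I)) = d - 3*I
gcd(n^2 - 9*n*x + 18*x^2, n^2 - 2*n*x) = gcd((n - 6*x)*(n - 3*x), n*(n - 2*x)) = 1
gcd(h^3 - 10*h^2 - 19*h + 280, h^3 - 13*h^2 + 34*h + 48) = h - 8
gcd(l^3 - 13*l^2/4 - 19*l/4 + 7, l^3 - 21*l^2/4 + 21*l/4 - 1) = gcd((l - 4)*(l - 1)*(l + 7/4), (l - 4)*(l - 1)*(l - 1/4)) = l^2 - 5*l + 4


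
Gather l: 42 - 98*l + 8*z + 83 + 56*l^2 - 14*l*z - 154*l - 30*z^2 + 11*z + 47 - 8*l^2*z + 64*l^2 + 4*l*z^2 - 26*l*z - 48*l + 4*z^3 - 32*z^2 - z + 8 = l^2*(120 - 8*z) + l*(4*z^2 - 40*z - 300) + 4*z^3 - 62*z^2 + 18*z + 180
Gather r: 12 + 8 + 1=21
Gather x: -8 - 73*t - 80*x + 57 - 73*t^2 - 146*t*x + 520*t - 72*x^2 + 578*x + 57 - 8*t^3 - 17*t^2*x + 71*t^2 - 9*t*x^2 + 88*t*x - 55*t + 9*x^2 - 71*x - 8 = -8*t^3 - 2*t^2 + 392*t + x^2*(-9*t - 63) + x*(-17*t^2 - 58*t + 427) + 98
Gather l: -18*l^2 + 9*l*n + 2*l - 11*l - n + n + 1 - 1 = -18*l^2 + l*(9*n - 9)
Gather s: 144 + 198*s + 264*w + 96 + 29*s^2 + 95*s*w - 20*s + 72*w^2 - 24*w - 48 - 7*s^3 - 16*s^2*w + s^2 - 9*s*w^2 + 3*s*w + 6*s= -7*s^3 + s^2*(30 - 16*w) + s*(-9*w^2 + 98*w + 184) + 72*w^2 + 240*w + 192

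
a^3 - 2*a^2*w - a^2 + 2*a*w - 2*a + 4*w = (a - 2)*(a + 1)*(a - 2*w)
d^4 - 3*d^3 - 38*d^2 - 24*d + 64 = (d - 8)*(d - 1)*(d + 2)*(d + 4)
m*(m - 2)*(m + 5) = m^3 + 3*m^2 - 10*m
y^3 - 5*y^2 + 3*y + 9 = (y - 3)^2*(y + 1)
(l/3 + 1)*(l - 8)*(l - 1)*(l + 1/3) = l^4/3 - 17*l^3/9 - 7*l^2 + 53*l/9 + 8/3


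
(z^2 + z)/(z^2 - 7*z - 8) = z/(z - 8)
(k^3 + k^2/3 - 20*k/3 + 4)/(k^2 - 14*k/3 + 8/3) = (k^2 + k - 6)/(k - 4)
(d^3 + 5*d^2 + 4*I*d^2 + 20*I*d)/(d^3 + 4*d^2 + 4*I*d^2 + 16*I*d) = (d + 5)/(d + 4)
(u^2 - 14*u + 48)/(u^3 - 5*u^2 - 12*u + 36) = (u - 8)/(u^2 + u - 6)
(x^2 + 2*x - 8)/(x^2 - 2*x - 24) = (x - 2)/(x - 6)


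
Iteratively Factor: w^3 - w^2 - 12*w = (w + 3)*(w^2 - 4*w) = (w - 4)*(w + 3)*(w)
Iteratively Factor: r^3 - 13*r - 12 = (r + 3)*(r^2 - 3*r - 4) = (r + 1)*(r + 3)*(r - 4)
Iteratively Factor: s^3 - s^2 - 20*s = (s + 4)*(s^2 - 5*s) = s*(s + 4)*(s - 5)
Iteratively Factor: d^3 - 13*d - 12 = (d + 1)*(d^2 - d - 12) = (d + 1)*(d + 3)*(d - 4)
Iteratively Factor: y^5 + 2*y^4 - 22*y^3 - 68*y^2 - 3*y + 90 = (y + 2)*(y^4 - 22*y^2 - 24*y + 45) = (y + 2)*(y + 3)*(y^3 - 3*y^2 - 13*y + 15) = (y - 1)*(y + 2)*(y + 3)*(y^2 - 2*y - 15) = (y - 5)*(y - 1)*(y + 2)*(y + 3)*(y + 3)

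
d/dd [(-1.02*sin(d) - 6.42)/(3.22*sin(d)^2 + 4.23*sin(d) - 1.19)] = (3.2844*sin(d)^2 + 41.3448*sin(d) + 28.3704)*cos(d)/(10.3684*sin(d)^4 + 27.2412*sin(d)^3 + 10.2293*sin(d)^2 - 10.0674*sin(d) + 1.4161)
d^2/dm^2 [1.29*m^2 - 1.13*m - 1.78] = 2.58000000000000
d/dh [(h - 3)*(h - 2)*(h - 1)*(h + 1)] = 4*h^3 - 15*h^2 + 10*h + 5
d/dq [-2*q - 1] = -2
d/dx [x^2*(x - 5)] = x*(3*x - 10)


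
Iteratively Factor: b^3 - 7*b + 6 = (b + 3)*(b^2 - 3*b + 2) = (b - 2)*(b + 3)*(b - 1)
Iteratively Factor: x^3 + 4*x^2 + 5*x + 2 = (x + 2)*(x^2 + 2*x + 1) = (x + 1)*(x + 2)*(x + 1)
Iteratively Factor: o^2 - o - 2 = (o + 1)*(o - 2)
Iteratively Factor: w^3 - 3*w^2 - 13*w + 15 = (w - 5)*(w^2 + 2*w - 3) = (w - 5)*(w - 1)*(w + 3)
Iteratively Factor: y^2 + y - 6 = (y + 3)*(y - 2)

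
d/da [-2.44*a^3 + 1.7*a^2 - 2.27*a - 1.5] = -7.32*a^2 + 3.4*a - 2.27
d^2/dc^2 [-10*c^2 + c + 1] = -20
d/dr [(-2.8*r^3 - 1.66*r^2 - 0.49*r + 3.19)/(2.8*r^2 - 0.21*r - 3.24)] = (-7.84*r^4 + 1.176*r^3 + 28.9366*r^2 - 7.1072*r + 2.2575)/(7.84*r^4 - 1.176*r^3 - 18.0999*r^2 + 1.3608*r + 10.4976)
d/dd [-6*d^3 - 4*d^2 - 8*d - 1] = -18*d^2 - 8*d - 8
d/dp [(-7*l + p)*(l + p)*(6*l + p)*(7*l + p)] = -343*l^3 - 86*l^2*p + 21*l*p^2 + 4*p^3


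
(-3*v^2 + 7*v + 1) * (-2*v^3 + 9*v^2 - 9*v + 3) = 6*v^5 - 41*v^4 + 88*v^3 - 63*v^2 + 12*v + 3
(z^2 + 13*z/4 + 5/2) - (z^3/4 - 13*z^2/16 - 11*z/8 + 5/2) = -z^3/4 + 29*z^2/16 + 37*z/8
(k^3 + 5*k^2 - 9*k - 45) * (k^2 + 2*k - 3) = k^5 + 7*k^4 - 2*k^3 - 78*k^2 - 63*k + 135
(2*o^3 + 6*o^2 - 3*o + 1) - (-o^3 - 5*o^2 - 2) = 3*o^3 + 11*o^2 - 3*o + 3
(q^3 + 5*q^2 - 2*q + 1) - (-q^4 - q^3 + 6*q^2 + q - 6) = q^4 + 2*q^3 - q^2 - 3*q + 7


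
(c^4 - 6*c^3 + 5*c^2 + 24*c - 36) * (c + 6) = c^5 - 31*c^3 + 54*c^2 + 108*c - 216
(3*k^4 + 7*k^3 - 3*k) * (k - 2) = 3*k^5 + k^4 - 14*k^3 - 3*k^2 + 6*k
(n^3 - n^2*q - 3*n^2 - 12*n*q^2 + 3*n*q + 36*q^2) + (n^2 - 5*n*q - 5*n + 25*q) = n^3 - n^2*q - 2*n^2 - 12*n*q^2 - 2*n*q - 5*n + 36*q^2 + 25*q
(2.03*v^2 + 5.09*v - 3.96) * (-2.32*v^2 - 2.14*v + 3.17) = -4.7096*v^4 - 16.153*v^3 + 4.7297*v^2 + 24.6097*v - 12.5532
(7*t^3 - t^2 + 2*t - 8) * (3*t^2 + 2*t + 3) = 21*t^5 + 11*t^4 + 25*t^3 - 23*t^2 - 10*t - 24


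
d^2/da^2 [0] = 0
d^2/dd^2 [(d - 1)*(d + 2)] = 2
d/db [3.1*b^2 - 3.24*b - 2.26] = 6.2*b - 3.24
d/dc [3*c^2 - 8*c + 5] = 6*c - 8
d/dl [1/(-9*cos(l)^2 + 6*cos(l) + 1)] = 6*(1 - 3*cos(l))*sin(l)/(-9*cos(l)^2 + 6*cos(l) + 1)^2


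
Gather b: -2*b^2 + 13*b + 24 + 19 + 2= -2*b^2 + 13*b + 45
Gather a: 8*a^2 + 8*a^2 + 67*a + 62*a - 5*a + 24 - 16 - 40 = 16*a^2 + 124*a - 32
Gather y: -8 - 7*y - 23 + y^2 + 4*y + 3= y^2 - 3*y - 28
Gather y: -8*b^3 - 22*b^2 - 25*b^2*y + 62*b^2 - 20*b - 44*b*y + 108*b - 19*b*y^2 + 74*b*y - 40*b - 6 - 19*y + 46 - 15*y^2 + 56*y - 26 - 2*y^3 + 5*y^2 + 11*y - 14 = -8*b^3 + 40*b^2 + 48*b - 2*y^3 + y^2*(-19*b - 10) + y*(-25*b^2 + 30*b + 48)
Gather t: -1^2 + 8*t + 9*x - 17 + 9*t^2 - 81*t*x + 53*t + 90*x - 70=9*t^2 + t*(61 - 81*x) + 99*x - 88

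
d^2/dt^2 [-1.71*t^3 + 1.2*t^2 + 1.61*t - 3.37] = 2.4 - 10.26*t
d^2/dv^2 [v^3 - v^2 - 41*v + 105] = 6*v - 2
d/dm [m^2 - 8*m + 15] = 2*m - 8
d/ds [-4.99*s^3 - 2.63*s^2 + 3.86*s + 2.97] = -14.97*s^2 - 5.26*s + 3.86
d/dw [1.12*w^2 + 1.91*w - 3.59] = 2.24*w + 1.91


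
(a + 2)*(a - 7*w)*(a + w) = a^3 - 6*a^2*w + 2*a^2 - 7*a*w^2 - 12*a*w - 14*w^2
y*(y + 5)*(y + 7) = y^3 + 12*y^2 + 35*y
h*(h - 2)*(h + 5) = h^3 + 3*h^2 - 10*h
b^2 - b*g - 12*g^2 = (b - 4*g)*(b + 3*g)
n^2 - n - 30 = (n - 6)*(n + 5)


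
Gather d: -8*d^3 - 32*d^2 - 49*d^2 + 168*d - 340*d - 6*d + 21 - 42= -8*d^3 - 81*d^2 - 178*d - 21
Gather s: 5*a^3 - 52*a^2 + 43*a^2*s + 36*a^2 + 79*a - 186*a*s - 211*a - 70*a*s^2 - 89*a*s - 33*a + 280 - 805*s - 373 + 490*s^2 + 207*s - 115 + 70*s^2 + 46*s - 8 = 5*a^3 - 16*a^2 - 165*a + s^2*(560 - 70*a) + s*(43*a^2 - 275*a - 552) - 216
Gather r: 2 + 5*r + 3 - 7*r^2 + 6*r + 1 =-7*r^2 + 11*r + 6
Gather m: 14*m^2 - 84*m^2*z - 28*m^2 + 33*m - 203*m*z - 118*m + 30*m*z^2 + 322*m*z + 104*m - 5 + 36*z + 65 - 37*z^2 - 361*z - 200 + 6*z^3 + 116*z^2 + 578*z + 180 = m^2*(-84*z - 14) + m*(30*z^2 + 119*z + 19) + 6*z^3 + 79*z^2 + 253*z + 40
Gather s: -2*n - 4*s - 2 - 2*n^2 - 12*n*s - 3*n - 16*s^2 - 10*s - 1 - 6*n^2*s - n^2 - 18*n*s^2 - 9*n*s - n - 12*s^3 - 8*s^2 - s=-3*n^2 - 6*n - 12*s^3 + s^2*(-18*n - 24) + s*(-6*n^2 - 21*n - 15) - 3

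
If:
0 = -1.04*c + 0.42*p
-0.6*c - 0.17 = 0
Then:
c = -0.28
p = -0.70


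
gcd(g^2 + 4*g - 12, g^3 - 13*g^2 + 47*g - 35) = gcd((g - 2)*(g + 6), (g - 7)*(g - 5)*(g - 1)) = 1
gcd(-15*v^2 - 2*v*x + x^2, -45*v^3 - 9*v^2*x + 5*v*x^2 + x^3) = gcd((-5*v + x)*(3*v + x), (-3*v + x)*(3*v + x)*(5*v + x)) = 3*v + x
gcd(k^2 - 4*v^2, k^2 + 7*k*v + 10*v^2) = k + 2*v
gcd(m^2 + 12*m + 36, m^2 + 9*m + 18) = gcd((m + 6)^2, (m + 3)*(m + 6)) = m + 6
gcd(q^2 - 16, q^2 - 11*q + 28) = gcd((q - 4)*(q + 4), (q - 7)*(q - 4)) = q - 4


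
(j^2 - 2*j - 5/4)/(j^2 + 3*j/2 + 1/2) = (j - 5/2)/(j + 1)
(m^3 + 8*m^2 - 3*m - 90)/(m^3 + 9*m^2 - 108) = (m + 5)/(m + 6)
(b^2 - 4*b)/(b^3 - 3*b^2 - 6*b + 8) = b/(b^2 + b - 2)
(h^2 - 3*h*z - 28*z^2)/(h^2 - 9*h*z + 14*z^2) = (-h - 4*z)/(-h + 2*z)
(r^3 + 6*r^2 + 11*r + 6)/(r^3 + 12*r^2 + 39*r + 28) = (r^2 + 5*r + 6)/(r^2 + 11*r + 28)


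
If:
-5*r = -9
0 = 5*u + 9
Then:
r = 9/5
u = -9/5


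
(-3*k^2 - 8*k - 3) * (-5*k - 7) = 15*k^3 + 61*k^2 + 71*k + 21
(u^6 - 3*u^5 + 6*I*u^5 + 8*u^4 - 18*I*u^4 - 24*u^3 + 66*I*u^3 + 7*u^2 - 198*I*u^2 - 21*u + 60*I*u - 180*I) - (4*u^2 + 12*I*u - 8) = u^6 - 3*u^5 + 6*I*u^5 + 8*u^4 - 18*I*u^4 - 24*u^3 + 66*I*u^3 + 3*u^2 - 198*I*u^2 - 21*u + 48*I*u + 8 - 180*I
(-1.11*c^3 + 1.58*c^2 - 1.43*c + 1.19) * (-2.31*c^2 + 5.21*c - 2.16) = 2.5641*c^5 - 9.4329*c^4 + 13.9327*c^3 - 13.612*c^2 + 9.2887*c - 2.5704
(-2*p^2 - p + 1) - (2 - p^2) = -p^2 - p - 1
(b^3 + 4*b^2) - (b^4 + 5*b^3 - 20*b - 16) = -b^4 - 4*b^3 + 4*b^2 + 20*b + 16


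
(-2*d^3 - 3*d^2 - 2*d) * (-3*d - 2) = 6*d^4 + 13*d^3 + 12*d^2 + 4*d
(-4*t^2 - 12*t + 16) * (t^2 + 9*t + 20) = -4*t^4 - 48*t^3 - 172*t^2 - 96*t + 320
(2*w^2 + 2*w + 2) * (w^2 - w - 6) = 2*w^4 - 12*w^2 - 14*w - 12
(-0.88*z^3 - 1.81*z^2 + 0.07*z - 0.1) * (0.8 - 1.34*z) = 1.1792*z^4 + 1.7214*z^3 - 1.5418*z^2 + 0.19*z - 0.08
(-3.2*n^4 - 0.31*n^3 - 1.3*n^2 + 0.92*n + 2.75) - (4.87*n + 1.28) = -3.2*n^4 - 0.31*n^3 - 1.3*n^2 - 3.95*n + 1.47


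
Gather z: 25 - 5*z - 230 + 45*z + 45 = 40*z - 160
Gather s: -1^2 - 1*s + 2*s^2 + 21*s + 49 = 2*s^2 + 20*s + 48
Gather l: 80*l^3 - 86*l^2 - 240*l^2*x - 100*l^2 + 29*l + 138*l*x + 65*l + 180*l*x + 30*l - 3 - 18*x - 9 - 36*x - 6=80*l^3 + l^2*(-240*x - 186) + l*(318*x + 124) - 54*x - 18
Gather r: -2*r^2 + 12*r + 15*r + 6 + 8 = -2*r^2 + 27*r + 14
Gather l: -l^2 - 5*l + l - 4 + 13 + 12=-l^2 - 4*l + 21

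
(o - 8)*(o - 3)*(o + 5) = o^3 - 6*o^2 - 31*o + 120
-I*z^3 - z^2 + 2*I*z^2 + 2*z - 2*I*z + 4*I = (z - 2)*(z - 2*I)*(-I*z + 1)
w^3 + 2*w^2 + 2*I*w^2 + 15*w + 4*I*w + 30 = (w + 2)*(w - 3*I)*(w + 5*I)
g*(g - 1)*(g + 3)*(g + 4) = g^4 + 6*g^3 + 5*g^2 - 12*g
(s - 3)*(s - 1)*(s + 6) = s^3 + 2*s^2 - 21*s + 18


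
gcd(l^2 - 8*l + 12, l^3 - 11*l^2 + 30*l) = l - 6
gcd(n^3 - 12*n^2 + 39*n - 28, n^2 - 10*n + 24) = n - 4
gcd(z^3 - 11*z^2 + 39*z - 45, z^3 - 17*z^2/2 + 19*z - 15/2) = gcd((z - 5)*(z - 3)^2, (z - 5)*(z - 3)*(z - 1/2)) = z^2 - 8*z + 15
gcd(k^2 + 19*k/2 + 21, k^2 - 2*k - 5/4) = 1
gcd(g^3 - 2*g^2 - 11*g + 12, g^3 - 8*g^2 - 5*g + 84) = g^2 - g - 12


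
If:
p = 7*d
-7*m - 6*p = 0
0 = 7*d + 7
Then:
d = -1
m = 6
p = -7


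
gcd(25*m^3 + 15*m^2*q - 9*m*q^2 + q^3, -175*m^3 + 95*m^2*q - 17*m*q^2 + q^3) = 25*m^2 - 10*m*q + q^2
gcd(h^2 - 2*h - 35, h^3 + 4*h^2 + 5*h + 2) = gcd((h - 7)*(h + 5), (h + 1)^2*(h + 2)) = 1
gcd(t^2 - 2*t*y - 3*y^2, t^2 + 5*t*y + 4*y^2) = t + y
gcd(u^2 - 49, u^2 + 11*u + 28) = u + 7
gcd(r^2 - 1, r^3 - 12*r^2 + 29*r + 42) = r + 1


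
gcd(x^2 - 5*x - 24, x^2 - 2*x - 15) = x + 3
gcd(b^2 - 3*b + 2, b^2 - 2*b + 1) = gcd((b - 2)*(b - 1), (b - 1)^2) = b - 1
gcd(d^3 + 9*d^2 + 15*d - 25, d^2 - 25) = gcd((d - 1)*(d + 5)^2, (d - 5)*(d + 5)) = d + 5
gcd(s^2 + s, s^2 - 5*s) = s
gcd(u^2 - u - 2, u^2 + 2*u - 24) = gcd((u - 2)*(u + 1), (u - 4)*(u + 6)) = 1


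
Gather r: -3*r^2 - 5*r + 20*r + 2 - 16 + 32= -3*r^2 + 15*r + 18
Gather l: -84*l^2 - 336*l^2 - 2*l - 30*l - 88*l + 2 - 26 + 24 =-420*l^2 - 120*l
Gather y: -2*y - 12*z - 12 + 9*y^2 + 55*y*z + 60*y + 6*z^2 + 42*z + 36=9*y^2 + y*(55*z + 58) + 6*z^2 + 30*z + 24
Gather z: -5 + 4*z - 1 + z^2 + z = z^2 + 5*z - 6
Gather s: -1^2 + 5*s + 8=5*s + 7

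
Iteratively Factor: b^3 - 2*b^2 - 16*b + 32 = (b - 4)*(b^2 + 2*b - 8) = (b - 4)*(b - 2)*(b + 4)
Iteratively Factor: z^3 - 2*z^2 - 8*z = (z)*(z^2 - 2*z - 8) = z*(z - 4)*(z + 2)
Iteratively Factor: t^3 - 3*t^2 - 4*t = (t)*(t^2 - 3*t - 4) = t*(t + 1)*(t - 4)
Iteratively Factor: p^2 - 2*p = (p - 2)*(p)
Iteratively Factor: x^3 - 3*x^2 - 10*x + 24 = (x - 4)*(x^2 + x - 6) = (x - 4)*(x - 2)*(x + 3)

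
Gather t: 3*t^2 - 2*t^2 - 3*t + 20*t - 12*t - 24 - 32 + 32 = t^2 + 5*t - 24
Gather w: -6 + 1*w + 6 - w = 0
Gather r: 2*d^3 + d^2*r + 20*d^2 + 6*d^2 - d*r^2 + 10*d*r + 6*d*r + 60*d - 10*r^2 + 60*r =2*d^3 + 26*d^2 + 60*d + r^2*(-d - 10) + r*(d^2 + 16*d + 60)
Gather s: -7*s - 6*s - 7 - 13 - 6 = -13*s - 26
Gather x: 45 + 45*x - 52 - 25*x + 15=20*x + 8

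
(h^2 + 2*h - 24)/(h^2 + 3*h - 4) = (h^2 + 2*h - 24)/(h^2 + 3*h - 4)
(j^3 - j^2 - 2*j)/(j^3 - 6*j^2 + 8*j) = (j + 1)/(j - 4)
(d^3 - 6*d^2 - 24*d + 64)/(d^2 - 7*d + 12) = (d^3 - 6*d^2 - 24*d + 64)/(d^2 - 7*d + 12)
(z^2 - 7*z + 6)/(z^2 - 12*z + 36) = (z - 1)/(z - 6)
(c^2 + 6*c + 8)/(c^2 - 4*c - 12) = (c + 4)/(c - 6)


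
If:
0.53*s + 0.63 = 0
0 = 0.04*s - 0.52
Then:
No Solution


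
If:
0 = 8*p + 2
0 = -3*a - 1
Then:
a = -1/3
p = -1/4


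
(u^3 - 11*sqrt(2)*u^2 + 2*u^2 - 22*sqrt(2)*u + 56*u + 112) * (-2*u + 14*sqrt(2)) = -2*u^4 - 4*u^3 + 36*sqrt(2)*u^3 - 420*u^2 + 72*sqrt(2)*u^2 - 840*u + 784*sqrt(2)*u + 1568*sqrt(2)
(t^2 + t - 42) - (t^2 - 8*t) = 9*t - 42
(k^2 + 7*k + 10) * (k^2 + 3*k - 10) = k^4 + 10*k^3 + 21*k^2 - 40*k - 100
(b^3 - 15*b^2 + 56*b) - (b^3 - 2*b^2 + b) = -13*b^2 + 55*b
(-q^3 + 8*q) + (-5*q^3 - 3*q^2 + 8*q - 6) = -6*q^3 - 3*q^2 + 16*q - 6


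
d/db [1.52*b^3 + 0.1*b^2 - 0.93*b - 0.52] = 4.56*b^2 + 0.2*b - 0.93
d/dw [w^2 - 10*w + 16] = 2*w - 10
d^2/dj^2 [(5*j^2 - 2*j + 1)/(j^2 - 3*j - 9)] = 2*(13*j^3 + 138*j^2 - 63*j + 477)/(j^6 - 9*j^5 + 135*j^3 - 729*j - 729)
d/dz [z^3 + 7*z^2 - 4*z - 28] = 3*z^2 + 14*z - 4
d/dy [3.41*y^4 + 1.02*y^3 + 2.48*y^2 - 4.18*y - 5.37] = 13.64*y^3 + 3.06*y^2 + 4.96*y - 4.18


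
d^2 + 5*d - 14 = (d - 2)*(d + 7)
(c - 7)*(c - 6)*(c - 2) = c^3 - 15*c^2 + 68*c - 84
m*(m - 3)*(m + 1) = m^3 - 2*m^2 - 3*m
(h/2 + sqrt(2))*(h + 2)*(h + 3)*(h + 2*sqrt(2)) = h^4/2 + 5*h^3/2 + 2*sqrt(2)*h^3 + 7*h^2 + 10*sqrt(2)*h^2 + 12*sqrt(2)*h + 20*h + 24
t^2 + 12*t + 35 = (t + 5)*(t + 7)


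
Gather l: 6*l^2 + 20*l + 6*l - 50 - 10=6*l^2 + 26*l - 60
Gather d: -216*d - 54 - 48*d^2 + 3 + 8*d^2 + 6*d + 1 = -40*d^2 - 210*d - 50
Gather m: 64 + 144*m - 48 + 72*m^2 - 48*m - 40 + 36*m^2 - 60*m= 108*m^2 + 36*m - 24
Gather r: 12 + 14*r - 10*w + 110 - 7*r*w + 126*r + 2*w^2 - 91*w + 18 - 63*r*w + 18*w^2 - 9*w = r*(140 - 70*w) + 20*w^2 - 110*w + 140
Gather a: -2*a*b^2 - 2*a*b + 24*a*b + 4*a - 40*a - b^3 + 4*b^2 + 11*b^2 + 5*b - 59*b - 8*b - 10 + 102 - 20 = a*(-2*b^2 + 22*b - 36) - b^3 + 15*b^2 - 62*b + 72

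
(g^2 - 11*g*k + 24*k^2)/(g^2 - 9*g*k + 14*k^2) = (g^2 - 11*g*k + 24*k^2)/(g^2 - 9*g*k + 14*k^2)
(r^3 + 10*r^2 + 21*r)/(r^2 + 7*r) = r + 3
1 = 1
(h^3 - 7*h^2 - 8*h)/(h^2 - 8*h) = h + 1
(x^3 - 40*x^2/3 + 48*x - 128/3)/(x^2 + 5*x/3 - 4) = (x^2 - 12*x + 32)/(x + 3)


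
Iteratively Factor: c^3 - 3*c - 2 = (c + 1)*(c^2 - c - 2) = (c - 2)*(c + 1)*(c + 1)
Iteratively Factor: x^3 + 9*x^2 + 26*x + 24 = (x + 3)*(x^2 + 6*x + 8) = (x + 2)*(x + 3)*(x + 4)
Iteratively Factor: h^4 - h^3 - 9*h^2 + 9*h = (h + 3)*(h^3 - 4*h^2 + 3*h) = (h - 1)*(h + 3)*(h^2 - 3*h) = h*(h - 1)*(h + 3)*(h - 3)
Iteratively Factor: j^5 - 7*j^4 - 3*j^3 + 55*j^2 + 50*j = (j + 2)*(j^4 - 9*j^3 + 15*j^2 + 25*j) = (j - 5)*(j + 2)*(j^3 - 4*j^2 - 5*j) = j*(j - 5)*(j + 2)*(j^2 - 4*j - 5) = j*(j - 5)^2*(j + 2)*(j + 1)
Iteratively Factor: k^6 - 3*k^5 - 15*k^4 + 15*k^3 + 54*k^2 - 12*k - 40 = (k - 5)*(k^5 + 2*k^4 - 5*k^3 - 10*k^2 + 4*k + 8) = (k - 5)*(k - 1)*(k^4 + 3*k^3 - 2*k^2 - 12*k - 8) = (k - 5)*(k - 1)*(k + 2)*(k^3 + k^2 - 4*k - 4) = (k - 5)*(k - 1)*(k + 1)*(k + 2)*(k^2 - 4) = (k - 5)*(k - 1)*(k + 1)*(k + 2)^2*(k - 2)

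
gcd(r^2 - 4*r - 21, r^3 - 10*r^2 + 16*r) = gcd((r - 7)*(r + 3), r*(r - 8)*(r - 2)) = 1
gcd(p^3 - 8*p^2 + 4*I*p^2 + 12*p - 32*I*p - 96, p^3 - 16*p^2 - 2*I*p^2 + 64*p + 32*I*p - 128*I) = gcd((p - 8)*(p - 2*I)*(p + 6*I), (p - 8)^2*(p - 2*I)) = p^2 + p*(-8 - 2*I) + 16*I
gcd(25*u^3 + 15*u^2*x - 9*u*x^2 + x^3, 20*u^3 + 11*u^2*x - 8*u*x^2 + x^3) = -5*u^2 - 4*u*x + x^2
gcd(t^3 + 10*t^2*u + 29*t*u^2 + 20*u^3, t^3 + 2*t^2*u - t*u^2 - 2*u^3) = t + u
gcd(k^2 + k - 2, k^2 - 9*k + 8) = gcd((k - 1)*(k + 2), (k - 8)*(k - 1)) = k - 1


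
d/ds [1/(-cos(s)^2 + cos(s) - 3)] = (1 - 2*cos(s))*sin(s)/(sin(s)^2 + cos(s) - 4)^2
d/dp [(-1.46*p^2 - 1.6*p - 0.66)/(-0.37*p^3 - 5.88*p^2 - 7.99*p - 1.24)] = (-0.5402*p^4 - 1.184*p^3 + 1.5248*p^2 - 4.1408*p - 3.2894)/(0.1369*p^6 + 4.3512*p^5 + 40.487*p^4 + 94.88*p^3 + 78.4225*p^2 + 19.8152*p + 1.5376)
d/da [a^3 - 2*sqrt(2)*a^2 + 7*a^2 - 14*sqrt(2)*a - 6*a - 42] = 3*a^2 - 4*sqrt(2)*a + 14*a - 14*sqrt(2) - 6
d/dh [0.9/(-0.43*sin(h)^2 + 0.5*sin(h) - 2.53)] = (0.774*sin(h) - 0.45)*cos(h)/(0.43*sin(h)^2 - 0.5*sin(h) + 2.53)^2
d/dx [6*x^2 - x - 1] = 12*x - 1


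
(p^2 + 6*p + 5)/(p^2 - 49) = (p^2 + 6*p + 5)/(p^2 - 49)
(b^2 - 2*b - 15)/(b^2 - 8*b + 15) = (b + 3)/(b - 3)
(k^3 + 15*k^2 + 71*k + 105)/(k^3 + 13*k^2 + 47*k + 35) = (k + 3)/(k + 1)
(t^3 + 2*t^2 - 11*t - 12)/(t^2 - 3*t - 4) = (t^2 + t - 12)/(t - 4)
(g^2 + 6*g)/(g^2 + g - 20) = g*(g + 6)/(g^2 + g - 20)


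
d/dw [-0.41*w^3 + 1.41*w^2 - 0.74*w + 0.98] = -1.23*w^2 + 2.82*w - 0.74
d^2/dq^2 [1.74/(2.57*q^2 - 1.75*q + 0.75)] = (-22.985052*q^2 + 15.6513*q + 1.74*(5.14*q - 1.75)*(10.28*q - 3.5) - 6.7077)/(2.57*q^2 - 1.75*q + 0.75)^3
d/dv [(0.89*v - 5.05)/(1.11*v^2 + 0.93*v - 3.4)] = (-0.9879*v^2 + 11.211*v + 1.6705)/(1.2321*v^4 + 2.0646*v^3 - 6.6831*v^2 - 6.324*v + 11.56)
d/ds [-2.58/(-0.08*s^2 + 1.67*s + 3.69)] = (4.3086 - 0.4128*s)/(-0.08*s^2 + 1.67*s + 3.69)^2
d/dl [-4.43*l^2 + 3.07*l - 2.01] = 3.07 - 8.86*l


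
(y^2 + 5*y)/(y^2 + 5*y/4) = 4*(y + 5)/(4*y + 5)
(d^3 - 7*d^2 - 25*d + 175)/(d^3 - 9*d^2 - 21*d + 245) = (d - 5)/(d - 7)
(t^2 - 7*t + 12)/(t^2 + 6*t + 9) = (t^2 - 7*t + 12)/(t^2 + 6*t + 9)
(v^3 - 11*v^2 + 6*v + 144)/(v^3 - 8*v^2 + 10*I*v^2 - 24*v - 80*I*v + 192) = (v^2 - 3*v - 18)/(v^2 + 10*I*v - 24)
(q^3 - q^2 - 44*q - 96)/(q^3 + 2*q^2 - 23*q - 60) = (q - 8)/(q - 5)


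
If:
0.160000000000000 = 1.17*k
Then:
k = 0.14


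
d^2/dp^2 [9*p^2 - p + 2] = 18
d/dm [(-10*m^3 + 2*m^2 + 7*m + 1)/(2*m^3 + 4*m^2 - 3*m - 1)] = 2*(-22*m^4 + 16*m^3 - 5*m^2 - 6*m - 2)/(4*m^6 + 16*m^5 + 4*m^4 - 28*m^3 + m^2 + 6*m + 1)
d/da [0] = 0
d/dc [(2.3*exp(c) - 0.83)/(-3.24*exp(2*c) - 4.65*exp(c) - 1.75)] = (7.452*exp(2*c) - 5.3784*exp(c) - 7.8845)*exp(c)/(10.4976*exp(4*c) + 30.132*exp(3*c) + 32.9625*exp(2*c) + 16.275*exp(c) + 3.0625)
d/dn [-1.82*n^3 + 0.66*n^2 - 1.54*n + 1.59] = -5.46*n^2 + 1.32*n - 1.54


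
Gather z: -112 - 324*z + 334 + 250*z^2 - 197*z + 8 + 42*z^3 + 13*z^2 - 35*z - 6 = 42*z^3 + 263*z^2 - 556*z + 224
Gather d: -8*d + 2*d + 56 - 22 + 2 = 36 - 6*d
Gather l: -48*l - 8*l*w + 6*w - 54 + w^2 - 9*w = l*(-8*w - 48) + w^2 - 3*w - 54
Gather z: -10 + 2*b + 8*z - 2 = 2*b + 8*z - 12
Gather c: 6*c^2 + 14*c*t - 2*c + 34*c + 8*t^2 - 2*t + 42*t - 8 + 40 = 6*c^2 + c*(14*t + 32) + 8*t^2 + 40*t + 32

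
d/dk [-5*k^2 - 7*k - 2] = -10*k - 7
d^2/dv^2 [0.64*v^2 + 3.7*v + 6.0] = 1.28000000000000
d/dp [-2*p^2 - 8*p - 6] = -4*p - 8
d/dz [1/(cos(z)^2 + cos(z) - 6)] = (2*cos(z) + 1)*sin(z)/(cos(z)^2 + cos(z) - 6)^2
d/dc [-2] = 0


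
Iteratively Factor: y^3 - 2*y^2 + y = (y - 1)*(y^2 - y) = y*(y - 1)*(y - 1)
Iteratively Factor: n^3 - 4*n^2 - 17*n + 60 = (n + 4)*(n^2 - 8*n + 15) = (n - 3)*(n + 4)*(n - 5)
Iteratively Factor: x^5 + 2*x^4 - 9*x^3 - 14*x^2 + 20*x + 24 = (x - 2)*(x^4 + 4*x^3 - x^2 - 16*x - 12) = (x - 2)*(x + 2)*(x^3 + 2*x^2 - 5*x - 6) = (x - 2)^2*(x + 2)*(x^2 + 4*x + 3) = (x - 2)^2*(x + 1)*(x + 2)*(x + 3)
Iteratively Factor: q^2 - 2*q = (q - 2)*(q)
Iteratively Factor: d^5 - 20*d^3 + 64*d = (d - 4)*(d^4 + 4*d^3 - 4*d^2 - 16*d) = (d - 4)*(d + 4)*(d^3 - 4*d) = (d - 4)*(d + 2)*(d + 4)*(d^2 - 2*d) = (d - 4)*(d - 2)*(d + 2)*(d + 4)*(d)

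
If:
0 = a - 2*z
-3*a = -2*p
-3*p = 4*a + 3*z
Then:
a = 0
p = 0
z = 0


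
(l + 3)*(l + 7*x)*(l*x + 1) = l^3*x + 7*l^2*x^2 + 3*l^2*x + l^2 + 21*l*x^2 + 7*l*x + 3*l + 21*x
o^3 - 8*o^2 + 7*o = o*(o - 7)*(o - 1)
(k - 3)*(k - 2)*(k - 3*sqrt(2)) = k^3 - 5*k^2 - 3*sqrt(2)*k^2 + 6*k + 15*sqrt(2)*k - 18*sqrt(2)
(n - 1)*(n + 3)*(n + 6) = n^3 + 8*n^2 + 9*n - 18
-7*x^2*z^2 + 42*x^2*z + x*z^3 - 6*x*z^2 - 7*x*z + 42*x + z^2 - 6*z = (-7*x + z)*(z - 6)*(x*z + 1)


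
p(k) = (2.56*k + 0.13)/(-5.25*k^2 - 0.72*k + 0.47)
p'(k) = (2.56*k + 0.13)*(10.5*k + 0.72)/(-5.25*k^2 - 0.72*k + 0.47)^2 + 2.56/(-5.25*k^2 - 0.72*k + 0.47) = (13.44*k^2 + 1.365*k + 1.2968)/(27.5625*k^4 + 7.56*k^3 - 4.4166*k^2 - 0.6768*k + 0.2209)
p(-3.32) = 0.15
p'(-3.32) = 0.05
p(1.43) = -0.34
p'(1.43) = 0.24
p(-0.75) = 0.92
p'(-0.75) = 2.07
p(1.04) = -0.47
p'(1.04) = 0.49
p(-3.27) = 0.15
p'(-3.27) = 0.05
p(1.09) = -0.45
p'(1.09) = 0.44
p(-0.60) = 1.42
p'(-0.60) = 5.45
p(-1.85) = 0.28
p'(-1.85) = 0.17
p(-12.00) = 0.04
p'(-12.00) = 0.00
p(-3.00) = 0.17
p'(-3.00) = 0.06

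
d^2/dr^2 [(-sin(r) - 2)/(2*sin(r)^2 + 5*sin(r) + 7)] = (4*sin(r)^5 + 22*sin(r)^4 - 32*sin(r)^3 - 145*sin(r)^2 - 57*sin(r) + 26)/(5*sin(r) - cos(2*r) + 8)^3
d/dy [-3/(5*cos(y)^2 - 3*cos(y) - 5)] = 3*(3 - 10*cos(y))*sin(y)/(5*sin(y)^2 + 3*cos(y))^2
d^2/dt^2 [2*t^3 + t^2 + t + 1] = 12*t + 2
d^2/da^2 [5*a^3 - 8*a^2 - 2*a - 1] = 30*a - 16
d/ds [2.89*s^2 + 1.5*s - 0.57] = 5.78*s + 1.5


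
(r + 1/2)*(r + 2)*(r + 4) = r^3 + 13*r^2/2 + 11*r + 4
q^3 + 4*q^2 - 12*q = q*(q - 2)*(q + 6)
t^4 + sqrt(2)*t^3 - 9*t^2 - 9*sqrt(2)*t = t*(t - 3)*(t + 3)*(t + sqrt(2))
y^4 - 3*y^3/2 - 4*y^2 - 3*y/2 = y*(y - 3)*(y + 1/2)*(y + 1)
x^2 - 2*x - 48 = (x - 8)*(x + 6)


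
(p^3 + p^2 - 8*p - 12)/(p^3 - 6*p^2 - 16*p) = (p^2 - p - 6)/(p*(p - 8))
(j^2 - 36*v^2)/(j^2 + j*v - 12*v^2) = (j^2 - 36*v^2)/(j^2 + j*v - 12*v^2)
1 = 1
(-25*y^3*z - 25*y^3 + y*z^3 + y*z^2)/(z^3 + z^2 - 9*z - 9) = y*(-25*y^2 + z^2)/(z^2 - 9)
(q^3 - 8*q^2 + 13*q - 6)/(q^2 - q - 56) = (-q^3 + 8*q^2 - 13*q + 6)/(-q^2 + q + 56)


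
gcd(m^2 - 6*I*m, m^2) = m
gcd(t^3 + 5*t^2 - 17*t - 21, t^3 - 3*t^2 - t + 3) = t^2 - 2*t - 3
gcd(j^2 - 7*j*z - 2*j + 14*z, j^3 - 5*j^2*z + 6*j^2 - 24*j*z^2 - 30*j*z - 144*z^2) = 1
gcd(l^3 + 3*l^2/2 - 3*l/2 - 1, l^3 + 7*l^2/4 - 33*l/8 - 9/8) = 1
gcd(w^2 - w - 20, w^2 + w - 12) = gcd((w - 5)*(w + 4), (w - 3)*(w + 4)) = w + 4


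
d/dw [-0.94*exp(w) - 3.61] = -0.94*exp(w)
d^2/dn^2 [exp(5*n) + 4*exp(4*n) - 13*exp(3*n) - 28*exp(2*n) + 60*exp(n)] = (25*exp(4*n) + 64*exp(3*n) - 117*exp(2*n) - 112*exp(n) + 60)*exp(n)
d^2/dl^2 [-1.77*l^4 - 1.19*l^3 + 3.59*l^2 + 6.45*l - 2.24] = -21.24*l^2 - 7.14*l + 7.18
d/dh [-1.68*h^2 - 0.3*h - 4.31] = -3.36*h - 0.3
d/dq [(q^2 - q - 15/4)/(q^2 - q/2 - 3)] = 1/(2*(q^2 - 4*q + 4))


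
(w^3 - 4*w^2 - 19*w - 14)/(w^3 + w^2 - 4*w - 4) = (w - 7)/(w - 2)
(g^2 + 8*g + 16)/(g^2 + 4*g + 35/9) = 9*(g^2 + 8*g + 16)/(9*g^2 + 36*g + 35)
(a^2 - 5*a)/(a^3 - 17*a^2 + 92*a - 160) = a/(a^2 - 12*a + 32)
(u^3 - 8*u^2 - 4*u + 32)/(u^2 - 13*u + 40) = (u^2 - 4)/(u - 5)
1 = 1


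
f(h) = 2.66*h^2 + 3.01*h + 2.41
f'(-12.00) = -60.83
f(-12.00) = 349.33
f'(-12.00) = -60.83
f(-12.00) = 349.33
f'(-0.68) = -0.61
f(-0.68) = 1.59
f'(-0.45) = 0.62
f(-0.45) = 1.59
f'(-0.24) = 1.73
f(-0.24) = 1.84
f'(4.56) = 27.27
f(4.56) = 71.45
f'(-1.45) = -4.70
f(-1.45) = 3.64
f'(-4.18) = -19.23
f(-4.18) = 36.30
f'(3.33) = 20.73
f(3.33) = 41.93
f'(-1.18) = -3.27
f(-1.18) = 2.56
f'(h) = 5.32*h + 3.01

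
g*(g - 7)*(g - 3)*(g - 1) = g^4 - 11*g^3 + 31*g^2 - 21*g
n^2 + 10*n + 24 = (n + 4)*(n + 6)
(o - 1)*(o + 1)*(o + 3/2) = o^3 + 3*o^2/2 - o - 3/2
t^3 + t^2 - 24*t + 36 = (t - 3)*(t - 2)*(t + 6)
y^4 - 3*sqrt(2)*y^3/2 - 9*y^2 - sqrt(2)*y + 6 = (y - 3*sqrt(2))*(y - sqrt(2)/2)*(y + sqrt(2))^2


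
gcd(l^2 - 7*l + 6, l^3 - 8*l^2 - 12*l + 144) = l - 6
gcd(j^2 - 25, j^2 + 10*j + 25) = j + 5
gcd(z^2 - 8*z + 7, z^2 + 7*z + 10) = 1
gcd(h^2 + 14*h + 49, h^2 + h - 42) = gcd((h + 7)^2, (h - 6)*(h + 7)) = h + 7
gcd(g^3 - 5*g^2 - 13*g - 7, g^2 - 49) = g - 7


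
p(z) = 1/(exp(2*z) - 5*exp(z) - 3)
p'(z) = (-2*exp(2*z) + 5*exp(z))/(exp(2*z) - 5*exp(z) - 3)^2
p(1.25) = -0.12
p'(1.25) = -0.10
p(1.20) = -0.12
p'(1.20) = -0.07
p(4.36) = 0.00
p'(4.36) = -0.00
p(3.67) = 0.00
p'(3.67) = -0.00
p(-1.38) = -0.24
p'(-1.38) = 0.06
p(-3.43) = -0.32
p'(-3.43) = 0.02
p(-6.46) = -0.33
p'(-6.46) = 0.00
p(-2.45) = -0.29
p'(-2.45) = 0.04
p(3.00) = 0.00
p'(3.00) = -0.00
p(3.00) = 0.00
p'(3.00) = -0.00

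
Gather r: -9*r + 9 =9 - 9*r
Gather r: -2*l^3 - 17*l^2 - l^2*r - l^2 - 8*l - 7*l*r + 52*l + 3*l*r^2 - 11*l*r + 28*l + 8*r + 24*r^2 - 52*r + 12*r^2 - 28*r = -2*l^3 - 18*l^2 + 72*l + r^2*(3*l + 36) + r*(-l^2 - 18*l - 72)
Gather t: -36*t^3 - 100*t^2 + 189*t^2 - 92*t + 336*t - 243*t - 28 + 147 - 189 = -36*t^3 + 89*t^2 + t - 70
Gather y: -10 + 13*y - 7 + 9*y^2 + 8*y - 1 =9*y^2 + 21*y - 18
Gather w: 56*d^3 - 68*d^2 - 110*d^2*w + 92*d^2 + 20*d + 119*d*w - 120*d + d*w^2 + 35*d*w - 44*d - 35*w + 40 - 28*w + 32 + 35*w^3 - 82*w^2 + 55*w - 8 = 56*d^3 + 24*d^2 - 144*d + 35*w^3 + w^2*(d - 82) + w*(-110*d^2 + 154*d - 8) + 64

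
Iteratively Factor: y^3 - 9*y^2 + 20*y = (y)*(y^2 - 9*y + 20) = y*(y - 5)*(y - 4)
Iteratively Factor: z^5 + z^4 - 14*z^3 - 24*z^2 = (z + 3)*(z^4 - 2*z^3 - 8*z^2) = (z + 2)*(z + 3)*(z^3 - 4*z^2) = z*(z + 2)*(z + 3)*(z^2 - 4*z) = z*(z - 4)*(z + 2)*(z + 3)*(z)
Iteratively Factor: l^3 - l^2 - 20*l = (l - 5)*(l^2 + 4*l) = (l - 5)*(l + 4)*(l)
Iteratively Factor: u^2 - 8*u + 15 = (u - 3)*(u - 5)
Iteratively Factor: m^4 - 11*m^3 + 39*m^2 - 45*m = (m)*(m^3 - 11*m^2 + 39*m - 45) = m*(m - 5)*(m^2 - 6*m + 9) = m*(m - 5)*(m - 3)*(m - 3)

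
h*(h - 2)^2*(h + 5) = h^4 + h^3 - 16*h^2 + 20*h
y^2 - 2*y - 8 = (y - 4)*(y + 2)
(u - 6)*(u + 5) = u^2 - u - 30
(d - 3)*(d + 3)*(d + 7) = d^3 + 7*d^2 - 9*d - 63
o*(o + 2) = o^2 + 2*o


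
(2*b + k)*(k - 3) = 2*b*k - 6*b + k^2 - 3*k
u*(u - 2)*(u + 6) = u^3 + 4*u^2 - 12*u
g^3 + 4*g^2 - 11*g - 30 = (g - 3)*(g + 2)*(g + 5)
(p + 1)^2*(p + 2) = p^3 + 4*p^2 + 5*p + 2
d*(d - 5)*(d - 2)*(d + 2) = d^4 - 5*d^3 - 4*d^2 + 20*d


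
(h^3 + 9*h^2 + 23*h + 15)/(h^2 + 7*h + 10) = (h^2 + 4*h + 3)/(h + 2)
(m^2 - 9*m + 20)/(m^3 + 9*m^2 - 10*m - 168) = (m - 5)/(m^2 + 13*m + 42)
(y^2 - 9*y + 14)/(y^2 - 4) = (y - 7)/(y + 2)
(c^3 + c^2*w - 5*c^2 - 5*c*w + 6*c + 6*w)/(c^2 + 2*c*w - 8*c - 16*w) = (c^3 + c^2*w - 5*c^2 - 5*c*w + 6*c + 6*w)/(c^2 + 2*c*w - 8*c - 16*w)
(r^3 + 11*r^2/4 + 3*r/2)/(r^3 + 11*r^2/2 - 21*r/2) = (4*r^2 + 11*r + 6)/(2*(2*r^2 + 11*r - 21))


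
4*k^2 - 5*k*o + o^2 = (-4*k + o)*(-k + o)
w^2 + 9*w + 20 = (w + 4)*(w + 5)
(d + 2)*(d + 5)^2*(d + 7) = d^4 + 19*d^3 + 129*d^2 + 365*d + 350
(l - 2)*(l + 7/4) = l^2 - l/4 - 7/2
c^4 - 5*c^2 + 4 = (c - 2)*(c - 1)*(c + 1)*(c + 2)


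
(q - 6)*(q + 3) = q^2 - 3*q - 18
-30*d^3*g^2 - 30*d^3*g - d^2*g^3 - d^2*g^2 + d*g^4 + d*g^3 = g*(-6*d + g)*(5*d + g)*(d*g + d)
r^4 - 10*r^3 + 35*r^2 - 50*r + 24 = (r - 4)*(r - 3)*(r - 2)*(r - 1)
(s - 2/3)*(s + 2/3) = s^2 - 4/9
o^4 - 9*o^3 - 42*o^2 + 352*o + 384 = (o - 8)^2*(o + 1)*(o + 6)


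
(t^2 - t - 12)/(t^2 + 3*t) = (t - 4)/t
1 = 1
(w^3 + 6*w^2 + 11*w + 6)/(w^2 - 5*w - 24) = (w^2 + 3*w + 2)/(w - 8)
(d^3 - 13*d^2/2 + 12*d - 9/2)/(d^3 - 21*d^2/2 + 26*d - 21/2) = (d - 3)/(d - 7)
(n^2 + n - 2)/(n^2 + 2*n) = (n - 1)/n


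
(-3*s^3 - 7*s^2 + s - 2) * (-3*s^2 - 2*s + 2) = 9*s^5 + 27*s^4 + 5*s^3 - 10*s^2 + 6*s - 4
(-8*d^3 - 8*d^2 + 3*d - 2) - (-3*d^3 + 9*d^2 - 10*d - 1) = -5*d^3 - 17*d^2 + 13*d - 1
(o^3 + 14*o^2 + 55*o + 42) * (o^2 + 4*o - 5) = o^5 + 18*o^4 + 106*o^3 + 192*o^2 - 107*o - 210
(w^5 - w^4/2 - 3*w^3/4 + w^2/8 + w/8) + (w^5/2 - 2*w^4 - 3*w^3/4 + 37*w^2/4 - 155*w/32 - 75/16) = 3*w^5/2 - 5*w^4/2 - 3*w^3/2 + 75*w^2/8 - 151*w/32 - 75/16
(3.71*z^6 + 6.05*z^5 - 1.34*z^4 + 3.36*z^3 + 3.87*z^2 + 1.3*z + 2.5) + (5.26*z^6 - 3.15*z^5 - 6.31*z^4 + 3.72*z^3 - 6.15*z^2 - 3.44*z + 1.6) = 8.97*z^6 + 2.9*z^5 - 7.65*z^4 + 7.08*z^3 - 2.28*z^2 - 2.14*z + 4.1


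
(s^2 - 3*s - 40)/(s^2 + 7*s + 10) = (s - 8)/(s + 2)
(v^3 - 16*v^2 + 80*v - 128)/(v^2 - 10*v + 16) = (v^2 - 8*v + 16)/(v - 2)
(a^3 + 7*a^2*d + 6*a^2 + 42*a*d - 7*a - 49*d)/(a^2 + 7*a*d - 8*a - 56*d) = (a^2 + 6*a - 7)/(a - 8)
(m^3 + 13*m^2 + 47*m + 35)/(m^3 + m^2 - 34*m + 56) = (m^2 + 6*m + 5)/(m^2 - 6*m + 8)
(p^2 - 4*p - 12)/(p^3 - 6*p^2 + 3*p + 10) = (p^2 - 4*p - 12)/(p^3 - 6*p^2 + 3*p + 10)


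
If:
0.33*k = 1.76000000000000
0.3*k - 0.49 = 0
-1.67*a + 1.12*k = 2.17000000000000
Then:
No Solution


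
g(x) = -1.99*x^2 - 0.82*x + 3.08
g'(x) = -3.98*x - 0.82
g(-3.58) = -19.49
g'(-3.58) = 13.43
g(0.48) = 2.23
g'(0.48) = -2.73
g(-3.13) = -13.85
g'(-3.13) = 11.64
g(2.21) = -8.45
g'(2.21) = -9.62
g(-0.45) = 3.05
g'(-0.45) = 0.97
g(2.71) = -13.76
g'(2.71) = -11.61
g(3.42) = -23.00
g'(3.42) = -14.43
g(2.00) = -6.52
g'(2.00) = -8.78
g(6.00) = -73.48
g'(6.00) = -24.70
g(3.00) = -17.29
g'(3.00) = -12.76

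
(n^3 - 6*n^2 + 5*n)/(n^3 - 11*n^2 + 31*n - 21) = n*(n - 5)/(n^2 - 10*n + 21)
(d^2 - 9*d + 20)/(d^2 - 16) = (d - 5)/(d + 4)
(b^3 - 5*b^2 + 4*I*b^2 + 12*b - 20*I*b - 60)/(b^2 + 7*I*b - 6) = (b^2 - b*(5 + 2*I) + 10*I)/(b + I)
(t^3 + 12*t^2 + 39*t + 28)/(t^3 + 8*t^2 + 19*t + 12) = (t + 7)/(t + 3)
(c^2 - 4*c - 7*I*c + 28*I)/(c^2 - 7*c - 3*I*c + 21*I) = (c^2 - 4*c - 7*I*c + 28*I)/(c^2 - 7*c - 3*I*c + 21*I)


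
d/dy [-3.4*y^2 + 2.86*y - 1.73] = 2.86 - 6.8*y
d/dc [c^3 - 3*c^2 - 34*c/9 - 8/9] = 3*c^2 - 6*c - 34/9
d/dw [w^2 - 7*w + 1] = 2*w - 7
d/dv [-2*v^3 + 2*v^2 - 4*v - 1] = -6*v^2 + 4*v - 4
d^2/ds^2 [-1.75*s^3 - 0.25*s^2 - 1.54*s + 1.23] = -10.5*s - 0.5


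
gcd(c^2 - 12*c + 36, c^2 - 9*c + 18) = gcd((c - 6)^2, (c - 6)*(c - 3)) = c - 6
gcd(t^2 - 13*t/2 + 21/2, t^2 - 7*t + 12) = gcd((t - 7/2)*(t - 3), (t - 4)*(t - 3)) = t - 3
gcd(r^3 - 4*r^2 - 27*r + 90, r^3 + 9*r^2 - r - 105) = r^2 + 2*r - 15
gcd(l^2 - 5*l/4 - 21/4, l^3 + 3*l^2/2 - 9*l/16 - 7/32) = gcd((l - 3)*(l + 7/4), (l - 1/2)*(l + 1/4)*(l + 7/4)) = l + 7/4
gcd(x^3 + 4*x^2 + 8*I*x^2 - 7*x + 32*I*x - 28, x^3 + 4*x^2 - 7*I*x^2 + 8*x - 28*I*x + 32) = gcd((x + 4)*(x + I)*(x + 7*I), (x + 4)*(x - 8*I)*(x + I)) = x^2 + x*(4 + I) + 4*I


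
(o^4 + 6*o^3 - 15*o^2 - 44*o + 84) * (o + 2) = o^5 + 8*o^4 - 3*o^3 - 74*o^2 - 4*o + 168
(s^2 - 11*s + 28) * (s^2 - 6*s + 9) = s^4 - 17*s^3 + 103*s^2 - 267*s + 252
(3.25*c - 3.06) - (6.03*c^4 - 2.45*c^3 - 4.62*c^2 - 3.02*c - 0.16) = -6.03*c^4 + 2.45*c^3 + 4.62*c^2 + 6.27*c - 2.9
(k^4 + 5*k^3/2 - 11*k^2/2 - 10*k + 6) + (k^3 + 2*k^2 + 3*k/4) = k^4 + 7*k^3/2 - 7*k^2/2 - 37*k/4 + 6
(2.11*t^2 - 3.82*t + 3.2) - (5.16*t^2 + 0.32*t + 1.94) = -3.05*t^2 - 4.14*t + 1.26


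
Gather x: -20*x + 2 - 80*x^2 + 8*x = -80*x^2 - 12*x + 2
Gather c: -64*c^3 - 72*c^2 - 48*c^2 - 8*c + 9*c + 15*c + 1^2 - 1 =-64*c^3 - 120*c^2 + 16*c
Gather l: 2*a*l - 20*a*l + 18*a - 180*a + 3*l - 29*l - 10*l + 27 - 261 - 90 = -162*a + l*(-18*a - 36) - 324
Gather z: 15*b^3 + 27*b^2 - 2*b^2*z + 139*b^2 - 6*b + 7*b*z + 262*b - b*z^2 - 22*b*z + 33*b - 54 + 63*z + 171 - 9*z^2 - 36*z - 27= 15*b^3 + 166*b^2 + 289*b + z^2*(-b - 9) + z*(-2*b^2 - 15*b + 27) + 90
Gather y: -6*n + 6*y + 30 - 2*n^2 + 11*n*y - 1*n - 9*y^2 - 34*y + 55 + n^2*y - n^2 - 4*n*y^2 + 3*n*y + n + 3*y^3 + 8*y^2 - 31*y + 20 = -3*n^2 - 6*n + 3*y^3 + y^2*(-4*n - 1) + y*(n^2 + 14*n - 59) + 105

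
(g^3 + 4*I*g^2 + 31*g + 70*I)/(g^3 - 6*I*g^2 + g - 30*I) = (g + 7*I)/(g - 3*I)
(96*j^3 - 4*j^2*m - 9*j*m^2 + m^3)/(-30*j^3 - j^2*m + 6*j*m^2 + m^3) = (-32*j^2 + 12*j*m - m^2)/(10*j^2 - 3*j*m - m^2)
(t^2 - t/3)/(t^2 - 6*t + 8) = t*(3*t - 1)/(3*(t^2 - 6*t + 8))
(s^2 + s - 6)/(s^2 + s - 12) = (s^2 + s - 6)/(s^2 + s - 12)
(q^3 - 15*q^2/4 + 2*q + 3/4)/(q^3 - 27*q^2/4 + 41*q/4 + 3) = (q - 1)/(q - 4)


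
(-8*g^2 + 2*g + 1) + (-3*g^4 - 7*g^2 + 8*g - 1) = -3*g^4 - 15*g^2 + 10*g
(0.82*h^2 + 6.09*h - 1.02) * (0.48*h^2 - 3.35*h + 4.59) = 0.3936*h^4 + 0.1762*h^3 - 17.1273*h^2 + 31.3701*h - 4.6818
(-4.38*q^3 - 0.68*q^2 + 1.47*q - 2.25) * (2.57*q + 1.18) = -11.2566*q^4 - 6.916*q^3 + 2.9755*q^2 - 4.0479*q - 2.655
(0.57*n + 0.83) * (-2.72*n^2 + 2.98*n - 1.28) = -1.5504*n^3 - 0.559*n^2 + 1.7438*n - 1.0624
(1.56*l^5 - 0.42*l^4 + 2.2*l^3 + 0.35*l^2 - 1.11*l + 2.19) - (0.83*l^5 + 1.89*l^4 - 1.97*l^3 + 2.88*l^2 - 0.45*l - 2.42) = 0.73*l^5 - 2.31*l^4 + 4.17*l^3 - 2.53*l^2 - 0.66*l + 4.61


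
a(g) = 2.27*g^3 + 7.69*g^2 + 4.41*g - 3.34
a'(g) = 6.81*g^2 + 15.38*g + 4.41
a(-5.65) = -192.19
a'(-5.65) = 134.91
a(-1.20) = -1.48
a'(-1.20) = -4.24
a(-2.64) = -3.15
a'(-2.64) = 11.27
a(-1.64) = 0.10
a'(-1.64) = -2.50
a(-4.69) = -89.05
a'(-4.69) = 82.07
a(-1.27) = -1.19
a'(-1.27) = -4.14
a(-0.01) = -3.38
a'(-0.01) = 4.26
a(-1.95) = 0.47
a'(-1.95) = 0.31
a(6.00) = 790.28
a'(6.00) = 341.85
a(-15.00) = -6000.49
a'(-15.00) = 1305.96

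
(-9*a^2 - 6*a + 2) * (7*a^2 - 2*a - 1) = -63*a^4 - 24*a^3 + 35*a^2 + 2*a - 2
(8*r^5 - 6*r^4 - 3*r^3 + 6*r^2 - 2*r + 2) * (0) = 0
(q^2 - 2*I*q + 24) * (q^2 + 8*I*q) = q^4 + 6*I*q^3 + 40*q^2 + 192*I*q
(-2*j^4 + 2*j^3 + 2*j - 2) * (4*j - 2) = -8*j^5 + 12*j^4 - 4*j^3 + 8*j^2 - 12*j + 4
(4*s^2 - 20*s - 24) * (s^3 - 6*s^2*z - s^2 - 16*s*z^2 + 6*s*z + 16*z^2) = 4*s^5 - 24*s^4*z - 24*s^4 - 64*s^3*z^2 + 144*s^3*z - 4*s^3 + 384*s^2*z^2 + 24*s^2*z + 24*s^2 + 64*s*z^2 - 144*s*z - 384*z^2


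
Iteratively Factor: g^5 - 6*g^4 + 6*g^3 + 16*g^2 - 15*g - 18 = (g + 1)*(g^4 - 7*g^3 + 13*g^2 + 3*g - 18) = (g + 1)^2*(g^3 - 8*g^2 + 21*g - 18) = (g - 2)*(g + 1)^2*(g^2 - 6*g + 9) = (g - 3)*(g - 2)*(g + 1)^2*(g - 3)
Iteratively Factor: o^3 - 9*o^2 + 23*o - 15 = (o - 1)*(o^2 - 8*o + 15) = (o - 3)*(o - 1)*(o - 5)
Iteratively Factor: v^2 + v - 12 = (v - 3)*(v + 4)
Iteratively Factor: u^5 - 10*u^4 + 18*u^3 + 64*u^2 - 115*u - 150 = (u - 3)*(u^4 - 7*u^3 - 3*u^2 + 55*u + 50) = (u - 5)*(u - 3)*(u^3 - 2*u^2 - 13*u - 10) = (u - 5)*(u - 3)*(u + 1)*(u^2 - 3*u - 10) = (u - 5)^2*(u - 3)*(u + 1)*(u + 2)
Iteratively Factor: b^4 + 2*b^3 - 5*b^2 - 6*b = (b)*(b^3 + 2*b^2 - 5*b - 6) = b*(b + 1)*(b^2 + b - 6) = b*(b - 2)*(b + 1)*(b + 3)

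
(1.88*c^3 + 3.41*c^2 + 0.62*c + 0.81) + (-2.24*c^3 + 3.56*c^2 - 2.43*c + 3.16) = -0.36*c^3 + 6.97*c^2 - 1.81*c + 3.97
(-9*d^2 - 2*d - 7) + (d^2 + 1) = -8*d^2 - 2*d - 6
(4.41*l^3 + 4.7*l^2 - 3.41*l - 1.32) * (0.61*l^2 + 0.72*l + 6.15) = 2.6901*l^5 + 6.0422*l^4 + 28.4254*l^3 + 25.6446*l^2 - 21.9219*l - 8.118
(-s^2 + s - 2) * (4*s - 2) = -4*s^3 + 6*s^2 - 10*s + 4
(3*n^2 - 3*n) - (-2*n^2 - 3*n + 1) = 5*n^2 - 1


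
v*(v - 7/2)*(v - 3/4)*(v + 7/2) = v^4 - 3*v^3/4 - 49*v^2/4 + 147*v/16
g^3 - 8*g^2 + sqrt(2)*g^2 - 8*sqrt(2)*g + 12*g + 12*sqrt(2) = (g - 6)*(g - 2)*(g + sqrt(2))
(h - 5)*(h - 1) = h^2 - 6*h + 5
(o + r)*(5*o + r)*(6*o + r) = 30*o^3 + 41*o^2*r + 12*o*r^2 + r^3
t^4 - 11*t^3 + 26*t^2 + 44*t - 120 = (t - 6)*(t - 5)*(t - 2)*(t + 2)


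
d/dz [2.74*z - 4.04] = 2.74000000000000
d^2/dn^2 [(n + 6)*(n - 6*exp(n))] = -6*n*exp(n) - 48*exp(n) + 2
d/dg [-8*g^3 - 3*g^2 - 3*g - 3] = -24*g^2 - 6*g - 3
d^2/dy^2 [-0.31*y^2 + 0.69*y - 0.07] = -0.620000000000000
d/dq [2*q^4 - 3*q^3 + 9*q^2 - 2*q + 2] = 8*q^3 - 9*q^2 + 18*q - 2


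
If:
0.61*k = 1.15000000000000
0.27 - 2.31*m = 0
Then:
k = 1.89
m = 0.12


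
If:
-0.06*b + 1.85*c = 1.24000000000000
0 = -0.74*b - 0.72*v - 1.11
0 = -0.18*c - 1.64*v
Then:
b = -1.43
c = 0.62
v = -0.07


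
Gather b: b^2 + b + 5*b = b^2 + 6*b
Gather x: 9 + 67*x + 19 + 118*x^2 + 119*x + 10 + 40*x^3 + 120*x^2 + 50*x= 40*x^3 + 238*x^2 + 236*x + 38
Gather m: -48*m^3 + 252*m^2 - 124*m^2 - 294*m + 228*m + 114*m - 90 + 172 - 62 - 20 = -48*m^3 + 128*m^2 + 48*m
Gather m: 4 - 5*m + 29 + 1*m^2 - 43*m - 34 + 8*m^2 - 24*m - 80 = 9*m^2 - 72*m - 81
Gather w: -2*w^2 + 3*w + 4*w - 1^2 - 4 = -2*w^2 + 7*w - 5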